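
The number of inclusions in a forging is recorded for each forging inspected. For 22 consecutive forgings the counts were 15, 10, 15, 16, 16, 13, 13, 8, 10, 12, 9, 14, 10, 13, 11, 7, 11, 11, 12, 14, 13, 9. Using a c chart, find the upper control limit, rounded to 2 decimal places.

c̄ = (15 + 10 + 15 + 16 + 16 + 13 + 13 + 8 + 10 + 12 + 9 + 14 + 10 + 13 + 11 + 7 + 11 + 11 + 12 + 14 + 13 + 9) / 22 = 262 / 22 = 11.9091
UCL = c̄ + 3√c̄ = 11.9091 + 3 × √11.9091 = 11.9091 + 3 × 3.4510 = 22.2620

22.26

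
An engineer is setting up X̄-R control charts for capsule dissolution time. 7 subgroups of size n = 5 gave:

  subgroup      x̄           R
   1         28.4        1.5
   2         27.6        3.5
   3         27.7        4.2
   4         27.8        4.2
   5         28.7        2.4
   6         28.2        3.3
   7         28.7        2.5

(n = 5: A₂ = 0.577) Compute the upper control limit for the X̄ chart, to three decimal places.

X̄̄ = (28.4 + 27.6 + 27.7 + 27.8 + 28.7 + 28.2 + 28.7) / 7 = 197.1000 / 7 = 28.1571
R̄ = (1.5 + 3.5 + 4.2 + 4.2 + 2.4 + 3.3 + 2.5) / 7 = 21.6000 / 7 = 3.0857
UCL = X̄̄ + A₂·R̄ = 28.1571 + 0.577 × 3.0857 = 29.9376

29.938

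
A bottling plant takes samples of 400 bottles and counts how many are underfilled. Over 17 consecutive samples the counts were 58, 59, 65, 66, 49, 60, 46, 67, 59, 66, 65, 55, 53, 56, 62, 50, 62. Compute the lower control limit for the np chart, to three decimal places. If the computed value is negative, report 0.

37.474

p̄ = Σdᵢ / (k·n) = 998 / (17 × 400) = 0.14676
LCL = np̄ − 3·√(np̄(1−p̄)) = 58.7059 − 3 × 7.0774 = 37.4736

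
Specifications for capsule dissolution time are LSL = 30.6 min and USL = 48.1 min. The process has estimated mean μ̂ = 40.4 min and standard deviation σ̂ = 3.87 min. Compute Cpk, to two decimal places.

0.66

Cpu = (USL − μ̂) / (3σ̂) = (48.1 − 40.4) / (3 × 3.87) = 0.6632; Cpl = (μ̂ − LSL) / (3σ̂) = (40.4 − 30.6) / (3 × 3.87) = 0.8441; Cpk = min(Cpu, Cpl) = 0.6632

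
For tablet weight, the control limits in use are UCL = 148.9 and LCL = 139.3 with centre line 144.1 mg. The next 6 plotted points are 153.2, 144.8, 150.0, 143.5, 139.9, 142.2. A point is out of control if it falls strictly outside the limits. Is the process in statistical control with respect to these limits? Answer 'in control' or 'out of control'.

out of control

Compare each point to [139.3, 148.9]: sample 1 = 153.2 > UCL; sample 3 = 150.0 > UCL.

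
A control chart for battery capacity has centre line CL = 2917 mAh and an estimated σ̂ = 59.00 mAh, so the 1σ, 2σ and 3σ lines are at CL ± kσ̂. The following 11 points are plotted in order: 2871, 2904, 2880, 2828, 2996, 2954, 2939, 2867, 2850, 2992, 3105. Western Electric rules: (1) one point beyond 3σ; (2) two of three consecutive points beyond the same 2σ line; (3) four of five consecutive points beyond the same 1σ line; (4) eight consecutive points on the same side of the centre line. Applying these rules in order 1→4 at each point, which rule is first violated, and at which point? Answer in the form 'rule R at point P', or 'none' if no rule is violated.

rule 1 at point 11

Zone of each point (C = within 1σ̂, B = 1σ̂–2σ̂, A = 2σ̂–3σ̂, * = beyond 3σ̂; sign = side of CL): 1:-C, 2:-C, 3:-C, 4:-B, 5:+B, 6:+C, 7:+C, 8:-C, 9:-B, 10:+B, 11:+*
Rule 1 (one point beyond the 3σ limits) is satisfied at point 11.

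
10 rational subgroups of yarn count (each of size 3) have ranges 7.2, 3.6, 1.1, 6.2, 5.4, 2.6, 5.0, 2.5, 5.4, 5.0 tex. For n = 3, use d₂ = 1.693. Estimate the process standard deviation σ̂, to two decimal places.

R̄ = (7.2 + 3.6 + 1.1 + 6.2 + 5.4 + 2.6 + 5.0 + 2.5 + 5.4 + 5.0) / 10 = 4.4000
σ̂ = R̄ / d₂ = 4.4000 / 1.693 = 2.5989

2.60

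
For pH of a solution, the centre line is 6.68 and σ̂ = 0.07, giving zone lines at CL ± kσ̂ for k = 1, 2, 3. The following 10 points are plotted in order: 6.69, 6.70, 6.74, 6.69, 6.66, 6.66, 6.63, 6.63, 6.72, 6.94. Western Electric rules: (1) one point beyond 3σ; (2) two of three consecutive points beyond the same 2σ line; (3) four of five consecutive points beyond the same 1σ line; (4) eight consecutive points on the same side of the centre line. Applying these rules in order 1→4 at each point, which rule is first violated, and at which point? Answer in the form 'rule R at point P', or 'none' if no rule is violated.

rule 1 at point 10

Zone of each point (C = within 1σ̂, B = 1σ̂–2σ̂, A = 2σ̂–3σ̂, * = beyond 3σ̂; sign = side of CL): 1:+C, 2:+C, 3:+C, 4:+C, 5:-C, 6:-C, 7:-C, 8:-C, 9:+C, 10:+*
Rule 1 (one point beyond the 3σ limits) is satisfied at point 10.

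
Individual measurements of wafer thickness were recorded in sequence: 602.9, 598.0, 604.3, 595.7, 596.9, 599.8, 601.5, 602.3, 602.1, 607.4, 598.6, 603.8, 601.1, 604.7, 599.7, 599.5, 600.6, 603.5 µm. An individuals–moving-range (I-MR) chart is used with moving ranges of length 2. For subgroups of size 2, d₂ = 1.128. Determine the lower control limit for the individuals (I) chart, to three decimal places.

591.639

X̄ = (602.9 + 598.0 + 604.3 + 595.7 + 596.9 + 599.8 + 601.5 + 602.3 + 602.1 + 607.4 + 598.6 + 603.8 + 601.1 + 604.7 + 599.7 + 599.5 + 600.6 + 603.5) / 18 = 601.2444
Moving ranges: 4.9, 6.3, 8.6, 1.2, 2.9, 1.7, 0.8, 0.2, 5.3, 8.8, 5.2, 2.7, 3.6, 5.0, 0.2, 1.1, 2.9; M̄R̄ = 61.4000 / 17 = 3.6118
LCL = X̄ − 3·M̄R̄/d₂ = 601.2444 − 3 × 3.6118 / 1.128 = 591.6387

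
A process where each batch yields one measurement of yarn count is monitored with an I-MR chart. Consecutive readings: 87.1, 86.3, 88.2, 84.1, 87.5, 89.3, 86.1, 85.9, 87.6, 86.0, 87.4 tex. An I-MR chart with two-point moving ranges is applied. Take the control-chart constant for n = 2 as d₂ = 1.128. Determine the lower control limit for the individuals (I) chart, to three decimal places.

81.518

X̄ = (87.1 + 86.3 + 88.2 + 84.1 + 87.5 + 89.3 + 86.1 + 85.9 + 87.6 + 86.0 + 87.4) / 11 = 86.8636
Moving ranges: 0.8, 1.9, 4.1, 3.4, 1.8, 3.2, 0.2, 1.7, 1.6, 1.4; M̄R̄ = 20.1000 / 10 = 2.0100
LCL = X̄ − 3·M̄R̄/d₂ = 86.8636 − 3 × 2.0100 / 1.128 = 81.5179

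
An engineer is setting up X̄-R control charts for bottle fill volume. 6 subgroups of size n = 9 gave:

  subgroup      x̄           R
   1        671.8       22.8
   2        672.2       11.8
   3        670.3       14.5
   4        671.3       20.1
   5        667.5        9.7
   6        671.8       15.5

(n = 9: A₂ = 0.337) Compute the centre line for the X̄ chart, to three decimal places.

X̄̄ = (671.8 + 672.2 + 670.3 + 671.3 + 667.5 + 671.8) / 6 = 4024.9000 / 6 = 670.8167
CL = X̄̄ = 670.8167

670.817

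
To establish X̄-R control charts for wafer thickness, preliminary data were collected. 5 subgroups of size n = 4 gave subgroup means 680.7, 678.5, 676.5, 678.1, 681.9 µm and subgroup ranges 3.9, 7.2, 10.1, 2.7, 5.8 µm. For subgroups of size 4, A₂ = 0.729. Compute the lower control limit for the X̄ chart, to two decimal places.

X̄̄ = (680.7 + 678.5 + 676.5 + 678.1 + 681.9) / 5 = 3395.7000 / 5 = 679.1400
R̄ = (3.9 + 7.2 + 10.1 + 2.7 + 5.8) / 5 = 29.7000 / 5 = 5.9400
LCL = X̄̄ − A₂·R̄ = 679.1400 − 0.729 × 5.9400 = 674.8097

674.81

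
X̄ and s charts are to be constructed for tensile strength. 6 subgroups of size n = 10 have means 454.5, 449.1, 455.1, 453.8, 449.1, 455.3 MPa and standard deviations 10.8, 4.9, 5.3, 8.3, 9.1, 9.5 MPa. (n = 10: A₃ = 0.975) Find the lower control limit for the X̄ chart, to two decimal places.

X̄̄ = (454.5 + 449.1 + 455.1 + 453.8 + 449.1 + 455.3) / 6 = 452.8167
s̄ = (10.8 + 4.9 + 5.3 + 8.3 + 9.1 + 9.5) / 6 = 7.9833
LCL = X̄̄ − A₃·s̄ = 452.8167 − 0.975 × 7.9833 = 445.0329

445.03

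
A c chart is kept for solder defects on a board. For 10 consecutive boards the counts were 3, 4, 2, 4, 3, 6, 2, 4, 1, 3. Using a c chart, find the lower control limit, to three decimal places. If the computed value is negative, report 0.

0.000

c̄ = (3 + 4 + 2 + 4 + 3 + 6 + 2 + 4 + 1 + 3) / 10 = 32 / 10 = 3.2000
LCL = c̄ − 3√c̄ = 3.2000 − 3 × 1.7889 = -2.1666 → 0 (cannot be negative)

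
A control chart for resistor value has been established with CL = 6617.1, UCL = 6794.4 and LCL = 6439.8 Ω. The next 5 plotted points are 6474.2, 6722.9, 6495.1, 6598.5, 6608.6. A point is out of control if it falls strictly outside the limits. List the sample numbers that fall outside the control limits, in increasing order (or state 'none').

none

All 5 points lie within [6439.8, 6794.4].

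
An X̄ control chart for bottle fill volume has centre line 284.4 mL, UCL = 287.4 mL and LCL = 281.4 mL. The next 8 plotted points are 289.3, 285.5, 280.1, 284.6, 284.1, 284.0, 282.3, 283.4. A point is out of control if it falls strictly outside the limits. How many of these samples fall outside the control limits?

Compare each point to [281.4, 287.4]: sample 1 = 289.3 > UCL; sample 3 = 280.1 < LCL.

2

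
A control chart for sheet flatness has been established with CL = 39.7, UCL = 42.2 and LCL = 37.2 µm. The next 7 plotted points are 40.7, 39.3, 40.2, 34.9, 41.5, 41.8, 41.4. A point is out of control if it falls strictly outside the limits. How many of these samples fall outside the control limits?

Compare each point to [37.2, 42.2]: sample 4 = 34.9 < LCL.

1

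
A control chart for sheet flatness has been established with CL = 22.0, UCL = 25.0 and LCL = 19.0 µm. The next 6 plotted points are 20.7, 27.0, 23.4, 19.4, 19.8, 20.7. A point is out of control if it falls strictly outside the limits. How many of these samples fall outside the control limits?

1

Compare each point to [19.0, 25.0]: sample 2 = 27.0 > UCL.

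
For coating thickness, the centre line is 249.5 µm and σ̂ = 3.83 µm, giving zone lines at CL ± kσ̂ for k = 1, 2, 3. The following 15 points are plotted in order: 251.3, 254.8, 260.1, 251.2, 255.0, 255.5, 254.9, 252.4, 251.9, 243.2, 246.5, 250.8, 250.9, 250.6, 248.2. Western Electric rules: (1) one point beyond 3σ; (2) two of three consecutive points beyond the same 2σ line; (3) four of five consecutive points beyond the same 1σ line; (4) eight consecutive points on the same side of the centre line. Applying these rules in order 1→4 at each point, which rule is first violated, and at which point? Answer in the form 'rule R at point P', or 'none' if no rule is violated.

rule 3 at point 6

Zone of each point (C = within 1σ̂, B = 1σ̂–2σ̂, A = 2σ̂–3σ̂, * = beyond 3σ̂; sign = side of CL): 1:+C, 2:+B, 3:+A, 4:+C, 5:+B, 6:+B, 7:+B, 8:+C, 9:+C, 10:-B, 11:-C, 12:+C, 13:+C, 14:+C, 15:-C
Rule 3 (four of five consecutive points beyond the same 1σ limit) is satisfied at point 6.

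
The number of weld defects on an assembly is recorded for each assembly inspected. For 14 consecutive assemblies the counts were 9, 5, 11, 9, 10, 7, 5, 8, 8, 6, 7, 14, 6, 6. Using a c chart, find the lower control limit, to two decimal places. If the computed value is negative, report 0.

0.00

c̄ = (9 + 5 + 11 + 9 + 10 + 7 + 5 + 8 + 8 + 6 + 7 + 14 + 6 + 6) / 14 = 111 / 14 = 7.9286
LCL = c̄ − 3√c̄ = 7.9286 − 3 × 2.8158 = -0.5187 → 0 (cannot be negative)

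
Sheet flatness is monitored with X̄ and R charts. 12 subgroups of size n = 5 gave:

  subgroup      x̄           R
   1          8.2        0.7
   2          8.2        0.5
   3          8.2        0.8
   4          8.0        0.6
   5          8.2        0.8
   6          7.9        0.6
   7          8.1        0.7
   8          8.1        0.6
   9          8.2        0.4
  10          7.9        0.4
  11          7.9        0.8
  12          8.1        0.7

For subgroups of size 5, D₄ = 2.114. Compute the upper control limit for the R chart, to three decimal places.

1.339

R̄ = (0.7 + 0.5 + 0.8 + 0.6 + 0.8 + 0.6 + 0.7 + 0.6 + 0.4 + 0.4 + 0.8 + 0.7) / 12 = 7.6000 / 12 = 0.6333
UCL_R = D₄·R̄ = 2.114 × 0.6333 = 1.3389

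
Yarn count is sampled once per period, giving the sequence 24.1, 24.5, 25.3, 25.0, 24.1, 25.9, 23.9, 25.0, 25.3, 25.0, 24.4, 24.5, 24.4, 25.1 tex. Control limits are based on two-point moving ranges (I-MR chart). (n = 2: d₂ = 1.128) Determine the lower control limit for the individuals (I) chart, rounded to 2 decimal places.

X̄ = (24.1 + 24.5 + 25.3 + 25.0 + 24.1 + 25.9 + 23.9 + 25.0 + 25.3 + 25.0 + 24.4 + 24.5 + 24.4 + 25.1) / 14 = 24.7500
Moving ranges: 0.4, 0.8, 0.3, 0.9, 1.8, 2.0, 1.1, 0.3, 0.3, 0.6, 0.1, 0.1, 0.7; M̄R̄ = 9.4000 / 13 = 0.7231
LCL = X̄ − 3·M̄R̄/d₂ = 24.7500 − 3 × 0.7231 / 1.128 = 22.8269

22.83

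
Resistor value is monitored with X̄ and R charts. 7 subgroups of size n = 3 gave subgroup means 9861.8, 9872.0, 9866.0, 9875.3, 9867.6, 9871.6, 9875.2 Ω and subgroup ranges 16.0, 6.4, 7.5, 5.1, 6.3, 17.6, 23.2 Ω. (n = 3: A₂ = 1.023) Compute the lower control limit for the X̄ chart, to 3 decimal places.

9857.930

X̄̄ = (9861.8 + 9872.0 + 9866.0 + 9875.3 + 9867.6 + 9871.6 + 9875.2) / 7 = 69089.5000 / 7 = 9869.9286
R̄ = (16.0 + 6.4 + 7.5 + 5.1 + 6.3 + 17.6 + 23.2) / 7 = 82.1000 / 7 = 11.7286
LCL = X̄̄ − A₂·R̄ = 9869.9286 − 1.023 × 11.7286 = 9857.9302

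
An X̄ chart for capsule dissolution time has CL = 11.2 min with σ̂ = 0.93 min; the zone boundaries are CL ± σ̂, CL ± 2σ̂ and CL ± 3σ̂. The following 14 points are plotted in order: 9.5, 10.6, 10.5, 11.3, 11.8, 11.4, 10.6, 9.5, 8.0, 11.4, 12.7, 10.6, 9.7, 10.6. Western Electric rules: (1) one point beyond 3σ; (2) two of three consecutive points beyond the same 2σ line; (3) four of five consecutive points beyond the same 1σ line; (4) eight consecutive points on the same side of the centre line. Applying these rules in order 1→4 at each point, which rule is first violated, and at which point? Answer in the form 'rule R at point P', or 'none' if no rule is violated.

rule 1 at point 9

Zone of each point (C = within 1σ̂, B = 1σ̂–2σ̂, A = 2σ̂–3σ̂, * = beyond 3σ̂; sign = side of CL): 1:-B, 2:-C, 3:-C, 4:+C, 5:+C, 6:+C, 7:-C, 8:-B, 9:-*, 10:+C, 11:+B, 12:-C, 13:-B, 14:-C
Rule 1 (one point beyond the 3σ limits) is satisfied at point 9.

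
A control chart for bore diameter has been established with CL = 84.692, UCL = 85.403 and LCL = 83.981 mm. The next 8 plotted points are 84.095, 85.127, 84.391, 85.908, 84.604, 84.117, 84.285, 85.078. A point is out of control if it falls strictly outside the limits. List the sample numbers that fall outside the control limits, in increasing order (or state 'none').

4

Compare each point to [83.981, 85.403]: sample 4 = 85.908 > UCL.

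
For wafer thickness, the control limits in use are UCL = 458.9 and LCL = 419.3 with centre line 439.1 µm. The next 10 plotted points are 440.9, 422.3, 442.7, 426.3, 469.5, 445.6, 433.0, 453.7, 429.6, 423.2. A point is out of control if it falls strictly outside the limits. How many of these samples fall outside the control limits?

1

Compare each point to [419.3, 458.9]: sample 5 = 469.5 > UCL.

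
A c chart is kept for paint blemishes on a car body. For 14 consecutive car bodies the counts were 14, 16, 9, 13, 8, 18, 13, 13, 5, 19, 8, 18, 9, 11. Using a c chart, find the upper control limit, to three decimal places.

23.005

c̄ = (14 + 16 + 9 + 13 + 8 + 18 + 13 + 13 + 5 + 19 + 8 + 18 + 9 + 11) / 14 = 174 / 14 = 12.4286
UCL = c̄ + 3√c̄ = 12.4286 + 3 × √12.4286 = 12.4286 + 3 × 3.5254 = 23.0048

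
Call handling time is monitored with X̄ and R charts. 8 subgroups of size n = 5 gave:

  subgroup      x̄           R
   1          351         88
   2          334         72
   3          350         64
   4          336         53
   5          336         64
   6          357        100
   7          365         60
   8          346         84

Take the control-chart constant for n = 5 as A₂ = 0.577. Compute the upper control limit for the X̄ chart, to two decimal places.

X̄̄ = (351 + 334 + 350 + 336 + 336 + 357 + 365 + 346) / 8 = 2775.0000 / 8 = 346.8750
R̄ = (88 + 72 + 64 + 53 + 64 + 100 + 60 + 84) / 8 = 585.0000 / 8 = 73.1250
UCL = X̄̄ + A₂·R̄ = 346.8750 + 0.577 × 73.1250 = 389.0681

389.07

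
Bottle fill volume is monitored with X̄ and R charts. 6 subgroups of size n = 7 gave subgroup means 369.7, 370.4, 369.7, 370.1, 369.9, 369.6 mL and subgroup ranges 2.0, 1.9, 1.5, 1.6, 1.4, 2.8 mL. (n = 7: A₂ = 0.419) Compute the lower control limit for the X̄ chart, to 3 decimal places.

369.118

X̄̄ = (369.7 + 370.4 + 369.7 + 370.1 + 369.9 + 369.6) / 6 = 2219.4000 / 6 = 369.9000
R̄ = (2.0 + 1.9 + 1.5 + 1.6 + 1.4 + 2.8) / 6 = 11.2000 / 6 = 1.8667
LCL = X̄̄ − A₂·R̄ = 369.9000 − 0.419 × 1.8667 = 369.1179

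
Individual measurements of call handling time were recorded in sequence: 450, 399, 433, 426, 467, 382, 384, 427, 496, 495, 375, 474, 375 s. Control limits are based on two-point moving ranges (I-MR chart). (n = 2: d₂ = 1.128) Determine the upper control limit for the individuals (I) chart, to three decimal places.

X̄ = (450 + 399 + 433 + 426 + 467 + 382 + 384 + 427 + 496 + 495 + 375 + 474 + 375) / 13 = 429.4615
Moving ranges: 51, 34, 7, 41, 85, 2, 43, 69, 1, 120, 99, 99; M̄R̄ = 651.0000 / 12 = 54.2500
UCL = X̄ + 3·M̄R̄/d₂ = 429.4615 + 3 × 54.2500 / 1.128 = 573.7435

573.743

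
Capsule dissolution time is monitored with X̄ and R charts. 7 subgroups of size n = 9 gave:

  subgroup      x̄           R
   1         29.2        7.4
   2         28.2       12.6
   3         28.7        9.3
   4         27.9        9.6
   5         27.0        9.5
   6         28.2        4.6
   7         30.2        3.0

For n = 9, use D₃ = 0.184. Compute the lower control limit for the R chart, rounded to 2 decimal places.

1.47

R̄ = (7.4 + 12.6 + 9.3 + 9.6 + 9.5 + 4.6 + 3.0) / 7 = 56.0000 / 7 = 8.0000
LCL_R = D₃·R̄ = 0.184 × 8.0000 = 1.4720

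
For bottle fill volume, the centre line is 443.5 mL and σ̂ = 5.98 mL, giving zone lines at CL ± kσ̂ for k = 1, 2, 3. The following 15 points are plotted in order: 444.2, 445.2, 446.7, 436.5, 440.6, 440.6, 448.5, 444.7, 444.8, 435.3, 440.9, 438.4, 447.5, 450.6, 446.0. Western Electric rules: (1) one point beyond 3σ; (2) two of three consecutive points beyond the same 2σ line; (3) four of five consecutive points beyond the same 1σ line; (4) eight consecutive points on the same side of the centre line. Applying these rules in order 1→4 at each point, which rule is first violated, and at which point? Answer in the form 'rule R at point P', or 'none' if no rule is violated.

none

Zone of each point (C = within 1σ̂, B = 1σ̂–2σ̂, A = 2σ̂–3σ̂, * = beyond 3σ̂; sign = side of CL): 1:+C, 2:+C, 3:+C, 4:-B, 5:-C, 6:-C, 7:+C, 8:+C, 9:+C, 10:-B, 11:-C, 12:-C, 13:+C, 14:+B, 15:+C
No rule fires across all 15 points.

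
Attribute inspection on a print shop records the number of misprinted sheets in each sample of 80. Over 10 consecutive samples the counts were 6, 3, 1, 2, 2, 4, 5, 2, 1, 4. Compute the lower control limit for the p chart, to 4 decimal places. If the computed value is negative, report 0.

p̄ = Σdᵢ / (k·n) = 30 / (10 × 80) = 0.03750
LCL = p̄ − 3·√(p̄(1−p̄)/n) = 0.03750 − 3 × 0.02124 = -0.02622 → 0 (negative, so LCL = 0)

0.0000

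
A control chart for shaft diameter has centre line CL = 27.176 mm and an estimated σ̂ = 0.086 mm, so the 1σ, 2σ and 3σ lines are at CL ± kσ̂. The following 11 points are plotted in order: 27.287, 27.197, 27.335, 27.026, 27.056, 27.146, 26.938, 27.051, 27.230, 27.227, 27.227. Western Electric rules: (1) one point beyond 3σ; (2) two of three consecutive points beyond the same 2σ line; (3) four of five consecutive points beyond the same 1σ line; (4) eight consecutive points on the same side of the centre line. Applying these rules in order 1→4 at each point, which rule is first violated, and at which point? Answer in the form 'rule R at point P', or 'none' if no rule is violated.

Zone of each point (C = within 1σ̂, B = 1σ̂–2σ̂, A = 2σ̂–3σ̂, * = beyond 3σ̂; sign = side of CL): 1:+B, 2:+C, 3:+B, 4:-B, 5:-B, 6:-C, 7:-A, 8:-B, 9:+C, 10:+C, 11:+C
Rule 3 (four of five consecutive points beyond the same 1σ limit) is satisfied at point 8.

rule 3 at point 8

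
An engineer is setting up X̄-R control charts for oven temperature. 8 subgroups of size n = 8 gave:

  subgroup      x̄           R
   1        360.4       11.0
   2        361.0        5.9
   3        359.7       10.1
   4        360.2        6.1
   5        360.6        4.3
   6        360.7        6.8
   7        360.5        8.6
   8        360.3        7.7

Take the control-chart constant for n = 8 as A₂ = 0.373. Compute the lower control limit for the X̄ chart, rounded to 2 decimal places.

357.60

X̄̄ = (360.4 + 361.0 + 359.7 + 360.2 + 360.6 + 360.7 + 360.5 + 360.3) / 8 = 2883.4000 / 8 = 360.4250
R̄ = (11.0 + 5.9 + 10.1 + 6.1 + 4.3 + 6.8 + 8.6 + 7.7) / 8 = 60.5000 / 8 = 7.5625
LCL = X̄̄ − A₂·R̄ = 360.4250 − 0.373 × 7.5625 = 357.6042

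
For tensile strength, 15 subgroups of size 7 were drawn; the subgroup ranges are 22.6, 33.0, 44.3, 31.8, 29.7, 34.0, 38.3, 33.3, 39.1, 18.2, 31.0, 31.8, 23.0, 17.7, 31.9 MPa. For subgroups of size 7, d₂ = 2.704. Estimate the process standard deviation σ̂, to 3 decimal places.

R̄ = (22.6 + 33.0 + 44.3 + 31.8 + 29.7 + 34.0 + 38.3 + 33.3 + 39.1 + 18.2 + 31.0 + 31.8 + 23.0 + 17.7 + 31.9) / 15 = 30.6467
σ̂ = R̄ / d₂ = 30.6467 / 2.704 = 11.3338

11.334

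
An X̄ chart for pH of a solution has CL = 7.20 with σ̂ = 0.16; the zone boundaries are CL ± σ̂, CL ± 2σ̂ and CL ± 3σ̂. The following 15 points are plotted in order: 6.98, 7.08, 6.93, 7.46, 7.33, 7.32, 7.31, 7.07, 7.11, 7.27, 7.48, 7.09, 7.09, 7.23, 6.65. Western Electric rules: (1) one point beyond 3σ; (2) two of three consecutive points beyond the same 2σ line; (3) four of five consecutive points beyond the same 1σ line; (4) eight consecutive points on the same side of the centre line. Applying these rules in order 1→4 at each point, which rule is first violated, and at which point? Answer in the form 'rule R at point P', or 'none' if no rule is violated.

rule 1 at point 15

Zone of each point (C = within 1σ̂, B = 1σ̂–2σ̂, A = 2σ̂–3σ̂, * = beyond 3σ̂; sign = side of CL): 1:-B, 2:-C, 3:-B, 4:+B, 5:+C, 6:+C, 7:+C, 8:-C, 9:-C, 10:+C, 11:+B, 12:-C, 13:-C, 14:+C, 15:-*
Rule 1 (one point beyond the 3σ limits) is satisfied at point 15.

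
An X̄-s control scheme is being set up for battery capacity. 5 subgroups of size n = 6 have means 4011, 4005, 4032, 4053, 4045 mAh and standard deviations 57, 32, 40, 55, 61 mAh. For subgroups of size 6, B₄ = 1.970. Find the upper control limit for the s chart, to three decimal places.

s̄ = (57 + 32 + 40 + 55 + 61) / 5 = 49.0000
UCL_s = B₄·s̄ = 1.970 × 49.0000 = 96.5300

96.530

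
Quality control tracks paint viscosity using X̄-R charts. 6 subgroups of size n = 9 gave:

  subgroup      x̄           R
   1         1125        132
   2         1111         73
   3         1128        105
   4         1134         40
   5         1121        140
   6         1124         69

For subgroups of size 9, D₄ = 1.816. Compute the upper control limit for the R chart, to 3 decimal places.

169.191

R̄ = (132 + 73 + 105 + 40 + 140 + 69) / 6 = 559.0000 / 6 = 93.1667
UCL_R = D₄·R̄ = 1.816 × 93.1667 = 169.1907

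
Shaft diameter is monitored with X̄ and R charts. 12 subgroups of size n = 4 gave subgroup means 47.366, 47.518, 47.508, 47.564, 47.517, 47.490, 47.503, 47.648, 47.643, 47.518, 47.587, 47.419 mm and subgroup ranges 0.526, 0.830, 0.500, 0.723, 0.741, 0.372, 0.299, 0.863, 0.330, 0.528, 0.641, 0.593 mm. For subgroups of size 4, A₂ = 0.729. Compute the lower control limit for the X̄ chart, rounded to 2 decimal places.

47.10

X̄̄ = (47.366 + 47.518 + 47.508 + 47.564 + 47.517 + 47.490 + 47.503 + 47.648 + 47.643 + 47.518 + 47.587 + 47.419) / 12 = 570.2810 / 12 = 47.5234
R̄ = (0.526 + 0.830 + 0.500 + 0.723 + 0.741 + 0.372 + 0.299 + 0.863 + 0.330 + 0.528 + 0.641 + 0.593) / 12 = 6.9460 / 12 = 0.5788
LCL = X̄̄ − A₂·R̄ = 47.5234 − 0.729 × 0.5788 = 47.1014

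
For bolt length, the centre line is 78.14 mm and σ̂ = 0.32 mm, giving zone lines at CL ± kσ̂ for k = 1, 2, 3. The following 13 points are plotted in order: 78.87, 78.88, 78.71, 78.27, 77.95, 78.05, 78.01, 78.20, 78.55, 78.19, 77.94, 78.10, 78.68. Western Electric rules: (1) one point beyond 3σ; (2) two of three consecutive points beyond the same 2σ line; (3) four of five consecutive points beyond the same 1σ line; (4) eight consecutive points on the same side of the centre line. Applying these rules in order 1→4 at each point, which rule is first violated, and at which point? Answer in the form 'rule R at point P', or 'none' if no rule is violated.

rule 2 at point 2

Zone of each point (C = within 1σ̂, B = 1σ̂–2σ̂, A = 2σ̂–3σ̂, * = beyond 3σ̂; sign = side of CL): 1:+A, 2:+A, 3:+B, 4:+C, 5:-C, 6:-C, 7:-C, 8:+C, 9:+B, 10:+C, 11:-C, 12:-C, 13:+B
Rule 2 (two of three consecutive points beyond the same 2σ limit) is satisfied at point 2.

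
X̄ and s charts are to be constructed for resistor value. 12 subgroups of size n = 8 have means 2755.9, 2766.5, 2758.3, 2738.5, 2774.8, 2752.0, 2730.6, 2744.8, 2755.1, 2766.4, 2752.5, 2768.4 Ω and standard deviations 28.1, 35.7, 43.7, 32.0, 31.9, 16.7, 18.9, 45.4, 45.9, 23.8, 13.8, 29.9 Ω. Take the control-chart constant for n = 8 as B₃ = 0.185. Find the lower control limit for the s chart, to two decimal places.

5.64

s̄ = (28.1 + 35.7 + 43.7 + 32.0 + 31.9 + 16.7 + 18.9 + 45.4 + 45.9 + 23.8 + 13.8 + 29.9) / 12 = 30.4833
LCL_s = B₃·s̄ = 0.185 × 30.4833 = 5.6394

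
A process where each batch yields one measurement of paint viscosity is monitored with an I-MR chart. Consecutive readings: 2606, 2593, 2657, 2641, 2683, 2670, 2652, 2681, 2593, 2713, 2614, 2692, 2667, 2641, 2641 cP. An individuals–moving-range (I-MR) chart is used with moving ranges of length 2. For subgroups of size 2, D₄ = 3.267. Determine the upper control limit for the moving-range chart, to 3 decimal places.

Moving ranges: 13, 64, 16, 42, 13, 18, 29, 88, 120, 99, 78, 25, 26, 0; M̄R̄ = 631.0000 / 14 = 45.0714
UCL_MR = D₄·M̄R̄ = 3.267 × 45.0714 = 147.2484

147.248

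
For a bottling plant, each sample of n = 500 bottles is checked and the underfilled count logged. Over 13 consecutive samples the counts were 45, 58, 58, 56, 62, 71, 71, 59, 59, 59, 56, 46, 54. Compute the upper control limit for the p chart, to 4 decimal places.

0.1590

p̄ = Σdᵢ / (k·n) = 754 / (13 × 500) = 0.11600
UCL = p̄ + 3·√(p̄(1−p̄)/n) = 0.11600 + 3 × √(0.11600×0.88400/500) = 0.11600 + 3 × 0.01432 = 0.15896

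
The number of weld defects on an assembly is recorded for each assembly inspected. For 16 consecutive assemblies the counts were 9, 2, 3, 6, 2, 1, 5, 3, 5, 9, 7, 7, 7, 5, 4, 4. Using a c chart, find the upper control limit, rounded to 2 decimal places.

c̄ = (9 + 2 + 3 + 6 + 2 + 1 + 5 + 3 + 5 + 9 + 7 + 7 + 7 + 5 + 4 + 4) / 16 = 79 / 16 = 4.9375
UCL = c̄ + 3√c̄ = 4.9375 + 3 × √4.9375 = 4.9375 + 3 × 2.2220 = 11.6036

11.60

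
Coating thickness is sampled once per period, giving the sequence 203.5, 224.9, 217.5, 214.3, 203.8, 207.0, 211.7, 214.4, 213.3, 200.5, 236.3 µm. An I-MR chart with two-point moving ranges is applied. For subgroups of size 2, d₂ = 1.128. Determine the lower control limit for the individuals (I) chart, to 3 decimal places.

186.041

X̄ = (203.5 + 224.9 + 217.5 + 214.3 + 203.8 + 207.0 + 211.7 + 214.4 + 213.3 + 200.5 + 236.3) / 11 = 213.3818
Moving ranges: 21.4, 7.4, 3.2, 10.5, 3.2, 4.7, 2.7, 1.1, 12.8, 35.8; M̄R̄ = 102.8000 / 10 = 10.2800
LCL = X̄ − 3·M̄R̄/d₂ = 213.3818 − 3 × 10.2800 / 1.128 = 186.0414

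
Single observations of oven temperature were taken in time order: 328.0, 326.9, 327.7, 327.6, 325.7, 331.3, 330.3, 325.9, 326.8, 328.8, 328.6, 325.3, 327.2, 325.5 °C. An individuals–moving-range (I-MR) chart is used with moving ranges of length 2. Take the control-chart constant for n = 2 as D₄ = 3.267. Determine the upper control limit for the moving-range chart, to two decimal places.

6.26

Moving ranges: 1.1, 0.8, 0.1, 1.9, 5.6, 1.0, 4.4, 0.9, 2.0, 0.2, 3.3, 1.9, 1.7; M̄R̄ = 24.9000 / 13 = 1.9154
UCL_MR = D₄·M̄R̄ = 3.267 × 1.9154 = 6.2576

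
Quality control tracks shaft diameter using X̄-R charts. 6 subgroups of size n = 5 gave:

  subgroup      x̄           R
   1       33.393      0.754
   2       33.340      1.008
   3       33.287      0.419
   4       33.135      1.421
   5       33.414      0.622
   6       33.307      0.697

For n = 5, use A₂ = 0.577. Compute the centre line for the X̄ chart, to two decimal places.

X̄̄ = (33.393 + 33.340 + 33.287 + 33.135 + 33.414 + 33.307) / 6 = 199.8760 / 6 = 33.3127
CL = X̄̄ = 33.3127

33.31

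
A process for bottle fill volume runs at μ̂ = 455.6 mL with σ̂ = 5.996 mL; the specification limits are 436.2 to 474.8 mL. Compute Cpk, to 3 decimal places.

Cpu = (USL − μ̂) / (3σ̂) = (474.8 − 455.6) / (3 × 5.996) = 1.0674; Cpl = (μ̂ − LSL) / (3σ̂) = (455.6 − 436.2) / (3 × 5.996) = 1.0785; Cpk = min(Cpu, Cpl) = 1.0674

1.067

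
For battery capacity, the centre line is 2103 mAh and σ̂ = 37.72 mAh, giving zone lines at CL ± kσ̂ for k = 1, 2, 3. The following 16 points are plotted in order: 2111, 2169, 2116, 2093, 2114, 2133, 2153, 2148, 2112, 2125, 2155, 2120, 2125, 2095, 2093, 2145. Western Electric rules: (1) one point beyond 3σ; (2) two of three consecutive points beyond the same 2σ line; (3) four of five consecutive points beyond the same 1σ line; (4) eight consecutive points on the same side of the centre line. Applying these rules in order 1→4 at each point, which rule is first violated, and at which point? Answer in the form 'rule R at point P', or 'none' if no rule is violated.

rule 4 at point 12

Zone of each point (C = within 1σ̂, B = 1σ̂–2σ̂, A = 2σ̂–3σ̂, * = beyond 3σ̂; sign = side of CL): 1:+C, 2:+B, 3:+C, 4:-C, 5:+C, 6:+C, 7:+B, 8:+B, 9:+C, 10:+C, 11:+B, 12:+C, 13:+C, 14:-C, 15:-C, 16:+B
Rule 4 (eight consecutive points on the same side of the centre line) is satisfied at point 12.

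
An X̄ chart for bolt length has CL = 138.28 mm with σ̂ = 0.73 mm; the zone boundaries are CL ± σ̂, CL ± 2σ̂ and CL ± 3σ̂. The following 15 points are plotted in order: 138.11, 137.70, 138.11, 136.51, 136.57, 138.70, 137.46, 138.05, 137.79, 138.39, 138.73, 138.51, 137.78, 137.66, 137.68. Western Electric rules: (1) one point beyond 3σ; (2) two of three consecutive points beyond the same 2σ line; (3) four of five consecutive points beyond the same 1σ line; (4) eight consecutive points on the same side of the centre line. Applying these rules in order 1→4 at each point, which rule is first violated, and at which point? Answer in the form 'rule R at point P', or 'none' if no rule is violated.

Zone of each point (C = within 1σ̂, B = 1σ̂–2σ̂, A = 2σ̂–3σ̂, * = beyond 3σ̂; sign = side of CL): 1:-C, 2:-C, 3:-C, 4:-A, 5:-A, 6:+C, 7:-B, 8:-C, 9:-C, 10:+C, 11:+C, 12:+C, 13:-C, 14:-C, 15:-C
Rule 2 (two of three consecutive points beyond the same 2σ limit) is satisfied at point 5.

rule 2 at point 5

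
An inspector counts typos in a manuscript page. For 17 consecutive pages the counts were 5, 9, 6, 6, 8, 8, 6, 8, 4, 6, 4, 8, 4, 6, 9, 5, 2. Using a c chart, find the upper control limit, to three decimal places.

c̄ = (5 + 9 + 6 + 6 + 8 + 8 + 6 + 8 + 4 + 6 + 4 + 8 + 4 + 6 + 9 + 5 + 2) / 17 = 104 / 17 = 6.1176
UCL = c̄ + 3√c̄ = 6.1176 + 3 × √6.1176 = 6.1176 + 3 × 2.4734 = 13.5378

13.538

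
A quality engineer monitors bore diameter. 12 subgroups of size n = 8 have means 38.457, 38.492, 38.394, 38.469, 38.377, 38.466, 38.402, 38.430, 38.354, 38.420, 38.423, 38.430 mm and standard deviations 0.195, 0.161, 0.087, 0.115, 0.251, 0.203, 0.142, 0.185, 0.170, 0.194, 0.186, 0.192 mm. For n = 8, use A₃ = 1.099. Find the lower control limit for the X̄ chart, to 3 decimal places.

X̄̄ = (38.457 + 38.492 + 38.394 + 38.469 + 38.377 + 38.466 + 38.402 + 38.430 + 38.354 + 38.420 + 38.423 + 38.430) / 12 = 38.4262
s̄ = (0.195 + 0.161 + 0.087 + 0.115 + 0.251 + 0.203 + 0.142 + 0.185 + 0.170 + 0.194 + 0.186 + 0.192) / 12 = 0.1734
LCL = X̄̄ − A₃·s̄ = 38.4262 − 1.099 × 0.1734 = 38.2356

38.236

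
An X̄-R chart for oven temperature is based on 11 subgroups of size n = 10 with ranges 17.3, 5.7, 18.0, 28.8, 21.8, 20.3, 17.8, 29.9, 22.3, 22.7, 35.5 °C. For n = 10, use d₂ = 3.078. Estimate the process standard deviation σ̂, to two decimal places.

7.09

R̄ = (17.3 + 5.7 + 18.0 + 28.8 + 21.8 + 20.3 + 17.8 + 29.9 + 22.3 + 22.7 + 35.5) / 11 = 21.8273
σ̂ = R̄ / d₂ = 21.8273 / 3.078 = 7.0914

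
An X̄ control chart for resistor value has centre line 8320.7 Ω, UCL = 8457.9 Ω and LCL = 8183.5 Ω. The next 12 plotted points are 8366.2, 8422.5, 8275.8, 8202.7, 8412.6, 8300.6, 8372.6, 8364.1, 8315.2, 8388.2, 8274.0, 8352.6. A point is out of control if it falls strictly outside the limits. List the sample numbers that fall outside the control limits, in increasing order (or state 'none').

none

All 12 points lie within [8183.5, 8457.9].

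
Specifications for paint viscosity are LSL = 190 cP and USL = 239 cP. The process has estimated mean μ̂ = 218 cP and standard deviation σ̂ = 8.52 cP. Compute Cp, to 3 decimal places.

Cp = (USL − LSL) / (6σ̂) = (239 − 190) / (6 × 8.52) = 49.0000 / 51.1200 = 0.9585

0.959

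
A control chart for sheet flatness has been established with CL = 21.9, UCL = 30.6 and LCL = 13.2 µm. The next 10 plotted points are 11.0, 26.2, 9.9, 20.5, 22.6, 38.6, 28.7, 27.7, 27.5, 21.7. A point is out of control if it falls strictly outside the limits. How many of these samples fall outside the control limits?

Compare each point to [13.2, 30.6]: sample 1 = 11.0 < LCL; sample 3 = 9.9 < LCL; sample 6 = 38.6 > UCL.

3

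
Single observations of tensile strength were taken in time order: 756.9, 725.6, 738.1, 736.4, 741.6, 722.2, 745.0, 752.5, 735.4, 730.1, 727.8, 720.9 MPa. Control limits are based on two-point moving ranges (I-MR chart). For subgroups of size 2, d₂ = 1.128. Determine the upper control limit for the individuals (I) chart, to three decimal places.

767.957

X̄ = (756.9 + 725.6 + 738.1 + 736.4 + 741.6 + 722.2 + 745.0 + 752.5 + 735.4 + 730.1 + 727.8 + 720.9) / 12 = 736.0417
Moving ranges: 31.3, 12.5, 1.7, 5.2, 19.4, 22.8, 7.5, 17.1, 5.3, 2.3, 6.9; M̄R̄ = 132.0000 / 11 = 12.0000
UCL = X̄ + 3·M̄R̄/d₂ = 736.0417 + 3 × 12.0000 / 1.128 = 767.9566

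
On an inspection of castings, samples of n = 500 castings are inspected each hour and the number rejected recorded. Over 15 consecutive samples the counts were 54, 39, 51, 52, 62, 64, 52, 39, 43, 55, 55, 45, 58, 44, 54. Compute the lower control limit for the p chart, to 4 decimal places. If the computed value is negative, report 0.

p̄ = Σdᵢ / (k·n) = 767 / (15 × 500) = 0.10227
LCL = p̄ − 3·√(p̄(1−p̄)/n) = 0.10227 − 3 × 0.01355 = 0.06162

0.0616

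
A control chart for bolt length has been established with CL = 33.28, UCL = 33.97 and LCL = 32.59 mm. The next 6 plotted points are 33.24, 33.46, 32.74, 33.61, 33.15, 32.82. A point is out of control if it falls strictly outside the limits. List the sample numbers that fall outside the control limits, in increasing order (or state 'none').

none

All 6 points lie within [32.59, 33.97].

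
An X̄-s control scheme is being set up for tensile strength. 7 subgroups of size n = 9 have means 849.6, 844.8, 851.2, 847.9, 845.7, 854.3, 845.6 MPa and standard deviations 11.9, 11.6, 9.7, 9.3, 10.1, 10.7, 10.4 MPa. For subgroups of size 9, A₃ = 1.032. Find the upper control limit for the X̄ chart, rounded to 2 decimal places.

X̄̄ = (849.6 + 844.8 + 851.2 + 847.9 + 845.7 + 854.3 + 845.6) / 7 = 848.4429
s̄ = (11.9 + 11.6 + 9.7 + 9.3 + 10.1 + 10.7 + 10.4) / 7 = 10.5286
UCL = X̄̄ + A₃·s̄ = 848.4429 + 1.032 × 10.5286 = 859.3083

859.31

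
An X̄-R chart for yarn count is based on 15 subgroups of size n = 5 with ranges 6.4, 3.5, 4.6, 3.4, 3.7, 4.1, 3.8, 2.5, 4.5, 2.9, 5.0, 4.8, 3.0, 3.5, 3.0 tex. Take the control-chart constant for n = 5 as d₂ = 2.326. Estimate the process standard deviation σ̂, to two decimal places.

1.68

R̄ = (6.4 + 3.5 + 4.6 + 3.4 + 3.7 + 4.1 + 3.8 + 2.5 + 4.5 + 2.9 + 5.0 + 4.8 + 3.0 + 3.5 + 3.0) / 15 = 3.9133
σ̂ = R̄ / d₂ = 3.9133 / 2.326 = 1.6824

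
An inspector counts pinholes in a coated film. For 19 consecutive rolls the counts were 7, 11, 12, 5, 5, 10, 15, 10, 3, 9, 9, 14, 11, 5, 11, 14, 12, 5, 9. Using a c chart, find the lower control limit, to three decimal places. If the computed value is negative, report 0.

c̄ = (7 + 11 + 12 + 5 + 5 + 10 + 15 + 10 + 3 + 9 + 9 + 14 + 11 + 5 + 11 + 14 + 12 + 5 + 9) / 19 = 177 / 19 = 9.3158
LCL = c̄ − 3√c̄ = 9.3158 − 3 × 3.0522 = 0.1593

0.159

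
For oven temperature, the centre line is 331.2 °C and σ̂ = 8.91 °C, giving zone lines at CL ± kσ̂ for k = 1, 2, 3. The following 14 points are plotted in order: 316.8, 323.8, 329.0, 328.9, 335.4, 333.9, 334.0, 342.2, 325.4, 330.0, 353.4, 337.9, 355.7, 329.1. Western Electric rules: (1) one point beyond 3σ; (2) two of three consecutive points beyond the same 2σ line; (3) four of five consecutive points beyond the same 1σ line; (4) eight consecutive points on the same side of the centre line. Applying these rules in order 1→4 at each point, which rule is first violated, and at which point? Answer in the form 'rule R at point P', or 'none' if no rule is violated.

rule 2 at point 13

Zone of each point (C = within 1σ̂, B = 1σ̂–2σ̂, A = 2σ̂–3σ̂, * = beyond 3σ̂; sign = side of CL): 1:-B, 2:-C, 3:-C, 4:-C, 5:+C, 6:+C, 7:+C, 8:+B, 9:-C, 10:-C, 11:+A, 12:+C, 13:+A, 14:-C
Rule 2 (two of three consecutive points beyond the same 2σ limit) is satisfied at point 13.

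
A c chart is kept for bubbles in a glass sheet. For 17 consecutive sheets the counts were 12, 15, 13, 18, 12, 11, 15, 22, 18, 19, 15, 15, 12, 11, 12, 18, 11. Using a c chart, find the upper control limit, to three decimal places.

c̄ = (12 + 15 + 13 + 18 + 12 + 11 + 15 + 22 + 18 + 19 + 15 + 15 + 12 + 11 + 12 + 18 + 11) / 17 = 249 / 17 = 14.6471
UCL = c̄ + 3√c̄ = 14.6471 + 3 × √14.6471 = 14.6471 + 3 × 3.8271 = 26.1285

26.129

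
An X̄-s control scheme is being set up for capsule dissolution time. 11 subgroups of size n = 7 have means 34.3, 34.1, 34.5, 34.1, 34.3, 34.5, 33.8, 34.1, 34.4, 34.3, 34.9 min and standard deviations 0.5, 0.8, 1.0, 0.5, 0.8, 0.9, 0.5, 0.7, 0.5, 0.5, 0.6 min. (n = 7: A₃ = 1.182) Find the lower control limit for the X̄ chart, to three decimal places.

X̄̄ = (34.3 + 34.1 + 34.5 + 34.1 + 34.3 + 34.5 + 33.8 + 34.1 + 34.4 + 34.3 + 34.9) / 11 = 34.3000
s̄ = (0.5 + 0.8 + 1.0 + 0.5 + 0.8 + 0.9 + 0.5 + 0.7 + 0.5 + 0.5 + 0.6) / 11 = 0.6636
LCL = X̄̄ − A₃·s̄ = 34.3000 − 1.182 × 0.6636 = 33.5156

33.516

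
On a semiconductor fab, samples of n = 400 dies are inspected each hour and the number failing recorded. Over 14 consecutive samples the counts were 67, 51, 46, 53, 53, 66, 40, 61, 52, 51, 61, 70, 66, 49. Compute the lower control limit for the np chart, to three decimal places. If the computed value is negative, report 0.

p̄ = Σdᵢ / (k·n) = 786 / (14 × 400) = 0.14036
LCL = np̄ − 3·√(np̄(1−p̄)) = 56.1429 − 3 × 6.9471 = 35.3014

35.301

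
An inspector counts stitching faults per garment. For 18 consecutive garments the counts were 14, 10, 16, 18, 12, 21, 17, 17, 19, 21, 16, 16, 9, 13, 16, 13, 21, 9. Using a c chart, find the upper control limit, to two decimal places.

c̄ = (14 + 10 + 16 + 18 + 12 + 21 + 17 + 17 + 19 + 21 + 16 + 16 + 9 + 13 + 16 + 13 + 21 + 9) / 18 = 278 / 18 = 15.4444
UCL = c̄ + 3√c̄ = 15.4444 + 3 × √15.4444 = 15.4444 + 3 × 3.9299 = 27.2343

27.23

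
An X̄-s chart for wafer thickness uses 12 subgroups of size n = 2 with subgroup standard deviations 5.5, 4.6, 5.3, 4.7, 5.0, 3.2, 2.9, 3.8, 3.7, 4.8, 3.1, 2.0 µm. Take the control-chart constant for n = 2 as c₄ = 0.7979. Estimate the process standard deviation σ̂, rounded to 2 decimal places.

5.08

s̄ = (5.5 + 4.6 + 5.3 + 4.7 + 5.0 + 3.2 + 2.9 + 3.8 + 3.7 + 4.8 + 3.1 + 2.0) / 12 = 4.0500
σ̂ = s̄ / c₄ = 4.0500 / 0.7979 = 5.0758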